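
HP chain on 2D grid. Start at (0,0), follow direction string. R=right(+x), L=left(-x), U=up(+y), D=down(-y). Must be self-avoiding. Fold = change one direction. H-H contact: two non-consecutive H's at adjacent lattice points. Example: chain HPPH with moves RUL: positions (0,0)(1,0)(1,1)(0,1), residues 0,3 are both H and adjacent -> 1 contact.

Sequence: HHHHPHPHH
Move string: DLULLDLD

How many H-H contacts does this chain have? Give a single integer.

Positions: [(0, 0), (0, -1), (-1, -1), (-1, 0), (-2, 0), (-3, 0), (-3, -1), (-4, -1), (-4, -2)]
H-H contact: residue 0 @(0,0) - residue 3 @(-1, 0)

Answer: 1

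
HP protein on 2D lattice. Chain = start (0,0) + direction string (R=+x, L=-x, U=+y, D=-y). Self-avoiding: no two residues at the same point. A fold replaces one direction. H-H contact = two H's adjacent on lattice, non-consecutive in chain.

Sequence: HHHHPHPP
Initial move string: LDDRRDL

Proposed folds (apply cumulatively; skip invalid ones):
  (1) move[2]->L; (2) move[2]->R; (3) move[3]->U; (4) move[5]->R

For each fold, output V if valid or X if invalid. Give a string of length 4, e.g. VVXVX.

Answer: XVXX

Derivation:
Initial: LDDRRDL -> [(0, 0), (-1, 0), (-1, -1), (-1, -2), (0, -2), (1, -2), (1, -3), (0, -3)]
Fold 1: move[2]->L => LDLRRDL INVALID (collision), skipped
Fold 2: move[2]->R => LDRRRDL VALID
Fold 3: move[3]->U => LDRURDL INVALID (collision), skipped
Fold 4: move[5]->R => LDRRRRL INVALID (collision), skipped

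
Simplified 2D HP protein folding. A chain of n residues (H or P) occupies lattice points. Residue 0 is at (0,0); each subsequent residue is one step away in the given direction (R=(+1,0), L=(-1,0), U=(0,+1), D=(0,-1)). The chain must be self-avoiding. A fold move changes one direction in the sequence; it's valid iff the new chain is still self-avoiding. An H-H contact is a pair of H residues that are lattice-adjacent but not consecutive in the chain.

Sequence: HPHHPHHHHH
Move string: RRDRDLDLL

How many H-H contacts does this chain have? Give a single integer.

Answer: 1

Derivation:
Positions: [(0, 0), (1, 0), (2, 0), (2, -1), (3, -1), (3, -2), (2, -2), (2, -3), (1, -3), (0, -3)]
H-H contact: residue 3 @(2,-1) - residue 6 @(2, -2)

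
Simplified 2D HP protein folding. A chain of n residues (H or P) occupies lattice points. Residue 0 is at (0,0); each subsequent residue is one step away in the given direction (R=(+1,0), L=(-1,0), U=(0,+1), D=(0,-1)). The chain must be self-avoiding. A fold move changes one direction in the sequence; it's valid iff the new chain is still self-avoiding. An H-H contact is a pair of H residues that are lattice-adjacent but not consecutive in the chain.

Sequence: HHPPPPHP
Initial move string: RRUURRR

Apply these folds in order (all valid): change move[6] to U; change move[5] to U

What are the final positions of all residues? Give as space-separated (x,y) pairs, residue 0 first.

Answer: (0,0) (1,0) (2,0) (2,1) (2,2) (3,2) (3,3) (3,4)

Derivation:
Initial moves: RRUURRR
Fold: move[6]->U => RRUURRU (positions: [(0, 0), (1, 0), (2, 0), (2, 1), (2, 2), (3, 2), (4, 2), (4, 3)])
Fold: move[5]->U => RRUURUU (positions: [(0, 0), (1, 0), (2, 0), (2, 1), (2, 2), (3, 2), (3, 3), (3, 4)])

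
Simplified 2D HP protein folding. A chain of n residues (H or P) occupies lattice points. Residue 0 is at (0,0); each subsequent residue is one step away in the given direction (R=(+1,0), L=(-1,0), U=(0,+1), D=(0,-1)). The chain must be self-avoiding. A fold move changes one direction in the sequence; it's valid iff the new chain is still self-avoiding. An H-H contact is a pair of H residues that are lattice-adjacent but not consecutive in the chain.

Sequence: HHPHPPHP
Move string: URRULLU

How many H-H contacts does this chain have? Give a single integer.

Answer: 1

Derivation:
Positions: [(0, 0), (0, 1), (1, 1), (2, 1), (2, 2), (1, 2), (0, 2), (0, 3)]
H-H contact: residue 1 @(0,1) - residue 6 @(0, 2)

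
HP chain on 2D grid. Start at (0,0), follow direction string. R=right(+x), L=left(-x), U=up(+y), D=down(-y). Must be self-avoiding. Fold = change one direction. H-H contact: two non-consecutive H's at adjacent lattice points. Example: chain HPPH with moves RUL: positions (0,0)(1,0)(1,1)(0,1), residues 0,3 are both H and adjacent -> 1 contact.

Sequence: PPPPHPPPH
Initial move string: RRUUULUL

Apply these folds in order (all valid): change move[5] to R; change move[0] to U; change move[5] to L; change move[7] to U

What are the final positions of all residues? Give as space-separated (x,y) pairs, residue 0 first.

Initial moves: RRUUULUL
Fold: move[5]->R => RRUUURUL (positions: [(0, 0), (1, 0), (2, 0), (2, 1), (2, 2), (2, 3), (3, 3), (3, 4), (2, 4)])
Fold: move[0]->U => URUUURUL (positions: [(0, 0), (0, 1), (1, 1), (1, 2), (1, 3), (1, 4), (2, 4), (2, 5), (1, 5)])
Fold: move[5]->L => URUUULUL (positions: [(0, 0), (0, 1), (1, 1), (1, 2), (1, 3), (1, 4), (0, 4), (0, 5), (-1, 5)])
Fold: move[7]->U => URUUULUU (positions: [(0, 0), (0, 1), (1, 1), (1, 2), (1, 3), (1, 4), (0, 4), (0, 5), (0, 6)])

Answer: (0,0) (0,1) (1,1) (1,2) (1,3) (1,4) (0,4) (0,5) (0,6)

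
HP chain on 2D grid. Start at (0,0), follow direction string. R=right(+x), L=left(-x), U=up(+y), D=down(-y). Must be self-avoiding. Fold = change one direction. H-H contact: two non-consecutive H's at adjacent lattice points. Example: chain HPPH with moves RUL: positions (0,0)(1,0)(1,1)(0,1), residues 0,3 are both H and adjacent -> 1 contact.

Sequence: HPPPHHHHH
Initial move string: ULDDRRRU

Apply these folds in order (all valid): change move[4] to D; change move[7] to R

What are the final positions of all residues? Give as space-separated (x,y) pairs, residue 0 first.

Initial moves: ULDDRRRU
Fold: move[4]->D => ULDDDRRU (positions: [(0, 0), (0, 1), (-1, 1), (-1, 0), (-1, -1), (-1, -2), (0, -2), (1, -2), (1, -1)])
Fold: move[7]->R => ULDDDRRR (positions: [(0, 0), (0, 1), (-1, 1), (-1, 0), (-1, -1), (-1, -2), (0, -2), (1, -2), (2, -2)])

Answer: (0,0) (0,1) (-1,1) (-1,0) (-1,-1) (-1,-2) (0,-2) (1,-2) (2,-2)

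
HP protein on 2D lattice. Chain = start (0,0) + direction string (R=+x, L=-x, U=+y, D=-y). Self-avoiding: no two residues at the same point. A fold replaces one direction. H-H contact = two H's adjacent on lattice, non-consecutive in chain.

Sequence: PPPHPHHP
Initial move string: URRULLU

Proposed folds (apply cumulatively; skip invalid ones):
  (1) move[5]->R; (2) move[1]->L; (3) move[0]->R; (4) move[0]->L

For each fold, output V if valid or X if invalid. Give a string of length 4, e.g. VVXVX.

Initial: URRULLU -> [(0, 0), (0, 1), (1, 1), (2, 1), (2, 2), (1, 2), (0, 2), (0, 3)]
Fold 1: move[5]->R => URRULRU INVALID (collision), skipped
Fold 2: move[1]->L => ULRULLU INVALID (collision), skipped
Fold 3: move[0]->R => RRRULLU VALID
Fold 4: move[0]->L => LRRULLU INVALID (collision), skipped

Answer: XXVX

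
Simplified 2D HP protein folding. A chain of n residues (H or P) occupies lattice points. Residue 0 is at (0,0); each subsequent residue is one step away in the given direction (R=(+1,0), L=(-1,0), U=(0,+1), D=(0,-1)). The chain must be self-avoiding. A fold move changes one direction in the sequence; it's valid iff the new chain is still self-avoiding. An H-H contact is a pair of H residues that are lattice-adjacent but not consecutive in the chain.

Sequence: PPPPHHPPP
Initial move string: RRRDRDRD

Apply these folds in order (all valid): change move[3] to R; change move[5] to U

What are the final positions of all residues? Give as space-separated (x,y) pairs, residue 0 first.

Answer: (0,0) (1,0) (2,0) (3,0) (4,0) (5,0) (5,1) (6,1) (6,0)

Derivation:
Initial moves: RRRDRDRD
Fold: move[3]->R => RRRRRDRD (positions: [(0, 0), (1, 0), (2, 0), (3, 0), (4, 0), (5, 0), (5, -1), (6, -1), (6, -2)])
Fold: move[5]->U => RRRRRURD (positions: [(0, 0), (1, 0), (2, 0), (3, 0), (4, 0), (5, 0), (5, 1), (6, 1), (6, 0)])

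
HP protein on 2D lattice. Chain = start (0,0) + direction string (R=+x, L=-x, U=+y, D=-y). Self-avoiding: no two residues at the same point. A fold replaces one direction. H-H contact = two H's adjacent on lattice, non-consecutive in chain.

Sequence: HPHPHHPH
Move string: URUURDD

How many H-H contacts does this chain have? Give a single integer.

Positions: [(0, 0), (0, 1), (1, 1), (1, 2), (1, 3), (2, 3), (2, 2), (2, 1)]
H-H contact: residue 2 @(1,1) - residue 7 @(2, 1)

Answer: 1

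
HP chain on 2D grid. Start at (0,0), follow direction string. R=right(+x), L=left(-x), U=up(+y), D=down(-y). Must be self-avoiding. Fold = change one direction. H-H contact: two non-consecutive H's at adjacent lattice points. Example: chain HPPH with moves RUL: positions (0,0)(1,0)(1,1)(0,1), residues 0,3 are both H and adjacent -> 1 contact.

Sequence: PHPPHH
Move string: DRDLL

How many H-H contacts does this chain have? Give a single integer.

Positions: [(0, 0), (0, -1), (1, -1), (1, -2), (0, -2), (-1, -2)]
H-H contact: residue 1 @(0,-1) - residue 4 @(0, -2)

Answer: 1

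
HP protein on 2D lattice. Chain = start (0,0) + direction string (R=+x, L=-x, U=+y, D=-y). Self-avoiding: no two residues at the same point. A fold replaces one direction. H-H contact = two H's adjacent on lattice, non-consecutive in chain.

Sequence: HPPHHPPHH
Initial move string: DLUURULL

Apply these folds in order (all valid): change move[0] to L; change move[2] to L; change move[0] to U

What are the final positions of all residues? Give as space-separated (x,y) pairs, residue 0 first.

Initial moves: DLUURULL
Fold: move[0]->L => LLUURULL (positions: [(0, 0), (-1, 0), (-2, 0), (-2, 1), (-2, 2), (-1, 2), (-1, 3), (-2, 3), (-3, 3)])
Fold: move[2]->L => LLLURULL (positions: [(0, 0), (-1, 0), (-2, 0), (-3, 0), (-3, 1), (-2, 1), (-2, 2), (-3, 2), (-4, 2)])
Fold: move[0]->U => ULLURULL (positions: [(0, 0), (0, 1), (-1, 1), (-2, 1), (-2, 2), (-1, 2), (-1, 3), (-2, 3), (-3, 3)])

Answer: (0,0) (0,1) (-1,1) (-2,1) (-2,2) (-1,2) (-1,3) (-2,3) (-3,3)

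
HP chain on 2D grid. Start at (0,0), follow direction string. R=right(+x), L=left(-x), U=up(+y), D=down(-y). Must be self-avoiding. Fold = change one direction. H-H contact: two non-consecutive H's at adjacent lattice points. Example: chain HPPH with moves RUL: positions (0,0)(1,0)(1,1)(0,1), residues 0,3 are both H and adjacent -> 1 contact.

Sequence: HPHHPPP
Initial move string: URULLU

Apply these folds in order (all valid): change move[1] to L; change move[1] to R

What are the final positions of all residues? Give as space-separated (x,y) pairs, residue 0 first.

Answer: (0,0) (0,1) (1,1) (1,2) (0,2) (-1,2) (-1,3)

Derivation:
Initial moves: URULLU
Fold: move[1]->L => ULULLU (positions: [(0, 0), (0, 1), (-1, 1), (-1, 2), (-2, 2), (-3, 2), (-3, 3)])
Fold: move[1]->R => URULLU (positions: [(0, 0), (0, 1), (1, 1), (1, 2), (0, 2), (-1, 2), (-1, 3)])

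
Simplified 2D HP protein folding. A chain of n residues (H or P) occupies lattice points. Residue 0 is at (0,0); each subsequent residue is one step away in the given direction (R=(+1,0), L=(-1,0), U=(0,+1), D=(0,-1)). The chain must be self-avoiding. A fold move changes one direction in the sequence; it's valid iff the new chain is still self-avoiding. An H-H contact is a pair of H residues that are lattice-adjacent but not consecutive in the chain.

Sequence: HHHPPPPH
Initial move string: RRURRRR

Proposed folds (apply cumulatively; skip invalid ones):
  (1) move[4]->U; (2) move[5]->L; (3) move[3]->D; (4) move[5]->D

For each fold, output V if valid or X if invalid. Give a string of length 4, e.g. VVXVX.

Initial: RRURRRR -> [(0, 0), (1, 0), (2, 0), (2, 1), (3, 1), (4, 1), (5, 1), (6, 1)]
Fold 1: move[4]->U => RRURURR VALID
Fold 2: move[5]->L => RRURULR INVALID (collision), skipped
Fold 3: move[3]->D => RRUDURR INVALID (collision), skipped
Fold 4: move[5]->D => RRURUDR INVALID (collision), skipped

Answer: VXXX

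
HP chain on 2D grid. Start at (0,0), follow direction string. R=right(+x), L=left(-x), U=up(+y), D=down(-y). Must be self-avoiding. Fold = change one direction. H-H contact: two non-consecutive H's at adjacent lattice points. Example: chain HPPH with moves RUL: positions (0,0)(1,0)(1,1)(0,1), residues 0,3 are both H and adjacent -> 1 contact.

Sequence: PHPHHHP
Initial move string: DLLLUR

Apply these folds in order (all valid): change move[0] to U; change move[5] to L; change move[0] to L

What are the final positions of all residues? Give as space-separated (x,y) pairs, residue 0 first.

Initial moves: DLLLUR
Fold: move[0]->U => ULLLUR (positions: [(0, 0), (0, 1), (-1, 1), (-2, 1), (-3, 1), (-3, 2), (-2, 2)])
Fold: move[5]->L => ULLLUL (positions: [(0, 0), (0, 1), (-1, 1), (-2, 1), (-3, 1), (-3, 2), (-4, 2)])
Fold: move[0]->L => LLLLUL (positions: [(0, 0), (-1, 0), (-2, 0), (-3, 0), (-4, 0), (-4, 1), (-5, 1)])

Answer: (0,0) (-1,0) (-2,0) (-3,0) (-4,0) (-4,1) (-5,1)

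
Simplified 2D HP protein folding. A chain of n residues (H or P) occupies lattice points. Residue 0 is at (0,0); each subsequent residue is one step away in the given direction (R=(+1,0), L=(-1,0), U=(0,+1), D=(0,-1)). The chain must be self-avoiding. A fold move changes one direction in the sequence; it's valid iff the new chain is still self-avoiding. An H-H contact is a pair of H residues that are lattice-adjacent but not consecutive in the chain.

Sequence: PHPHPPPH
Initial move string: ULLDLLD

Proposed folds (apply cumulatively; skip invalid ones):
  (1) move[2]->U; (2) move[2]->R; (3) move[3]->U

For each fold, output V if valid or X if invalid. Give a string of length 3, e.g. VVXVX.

Initial: ULLDLLD -> [(0, 0), (0, 1), (-1, 1), (-2, 1), (-2, 0), (-3, 0), (-4, 0), (-4, -1)]
Fold 1: move[2]->U => ULUDLLD INVALID (collision), skipped
Fold 2: move[2]->R => ULRDLLD INVALID (collision), skipped
Fold 3: move[3]->U => ULLULLD VALID

Answer: XXV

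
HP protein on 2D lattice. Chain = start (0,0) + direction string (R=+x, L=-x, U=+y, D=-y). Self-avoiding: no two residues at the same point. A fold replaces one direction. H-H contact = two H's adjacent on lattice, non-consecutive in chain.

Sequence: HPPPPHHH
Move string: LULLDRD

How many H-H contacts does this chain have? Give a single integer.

Answer: 0

Derivation:
Positions: [(0, 0), (-1, 0), (-1, 1), (-2, 1), (-3, 1), (-3, 0), (-2, 0), (-2, -1)]
No H-H contacts found.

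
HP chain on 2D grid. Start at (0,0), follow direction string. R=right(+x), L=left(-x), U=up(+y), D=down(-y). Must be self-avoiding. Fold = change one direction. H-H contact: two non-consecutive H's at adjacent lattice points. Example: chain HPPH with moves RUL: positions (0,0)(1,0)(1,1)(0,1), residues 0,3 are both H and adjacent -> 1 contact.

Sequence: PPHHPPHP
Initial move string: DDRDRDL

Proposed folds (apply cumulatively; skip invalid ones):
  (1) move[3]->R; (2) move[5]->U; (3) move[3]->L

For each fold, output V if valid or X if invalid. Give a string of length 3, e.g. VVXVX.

Initial: DDRDRDL -> [(0, 0), (0, -1), (0, -2), (1, -2), (1, -3), (2, -3), (2, -4), (1, -4)]
Fold 1: move[3]->R => DDRRRDL VALID
Fold 2: move[5]->U => DDRRRUL VALID
Fold 3: move[3]->L => DDRLRUL INVALID (collision), skipped

Answer: VVX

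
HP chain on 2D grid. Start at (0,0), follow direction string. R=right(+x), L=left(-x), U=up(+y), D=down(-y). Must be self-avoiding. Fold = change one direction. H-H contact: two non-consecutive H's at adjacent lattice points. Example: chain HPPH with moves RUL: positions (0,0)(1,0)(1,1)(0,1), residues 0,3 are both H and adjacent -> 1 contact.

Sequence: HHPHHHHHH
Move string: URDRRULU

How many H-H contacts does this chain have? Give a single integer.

Positions: [(0, 0), (0, 1), (1, 1), (1, 0), (2, 0), (3, 0), (3, 1), (2, 1), (2, 2)]
H-H contact: residue 0 @(0,0) - residue 3 @(1, 0)
H-H contact: residue 4 @(2,0) - residue 7 @(2, 1)

Answer: 2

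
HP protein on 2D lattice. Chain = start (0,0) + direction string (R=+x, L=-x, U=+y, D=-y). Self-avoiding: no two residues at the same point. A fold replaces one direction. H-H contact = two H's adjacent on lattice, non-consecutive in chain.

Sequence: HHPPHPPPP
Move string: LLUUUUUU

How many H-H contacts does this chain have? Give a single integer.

Answer: 0

Derivation:
Positions: [(0, 0), (-1, 0), (-2, 0), (-2, 1), (-2, 2), (-2, 3), (-2, 4), (-2, 5), (-2, 6)]
No H-H contacts found.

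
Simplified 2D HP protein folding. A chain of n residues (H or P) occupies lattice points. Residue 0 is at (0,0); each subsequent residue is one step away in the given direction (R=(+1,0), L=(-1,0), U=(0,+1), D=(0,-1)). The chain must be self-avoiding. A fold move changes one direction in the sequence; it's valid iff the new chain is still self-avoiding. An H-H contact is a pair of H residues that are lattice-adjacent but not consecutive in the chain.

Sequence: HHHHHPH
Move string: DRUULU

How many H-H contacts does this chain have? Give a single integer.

Answer: 1

Derivation:
Positions: [(0, 0), (0, -1), (1, -1), (1, 0), (1, 1), (0, 1), (0, 2)]
H-H contact: residue 0 @(0,0) - residue 3 @(1, 0)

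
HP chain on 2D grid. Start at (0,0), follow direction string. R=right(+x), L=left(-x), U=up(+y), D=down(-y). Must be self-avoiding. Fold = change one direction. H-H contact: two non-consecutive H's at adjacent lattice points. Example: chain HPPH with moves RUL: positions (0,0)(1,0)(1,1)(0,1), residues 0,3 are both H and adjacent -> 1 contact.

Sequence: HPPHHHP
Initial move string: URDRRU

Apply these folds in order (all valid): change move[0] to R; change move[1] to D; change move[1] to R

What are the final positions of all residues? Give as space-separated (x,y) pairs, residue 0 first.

Answer: (0,0) (1,0) (2,0) (2,-1) (3,-1) (4,-1) (4,0)

Derivation:
Initial moves: URDRRU
Fold: move[0]->R => RRDRRU (positions: [(0, 0), (1, 0), (2, 0), (2, -1), (3, -1), (4, -1), (4, 0)])
Fold: move[1]->D => RDDRRU (positions: [(0, 0), (1, 0), (1, -1), (1, -2), (2, -2), (3, -2), (3, -1)])
Fold: move[1]->R => RRDRRU (positions: [(0, 0), (1, 0), (2, 0), (2, -1), (3, -1), (4, -1), (4, 0)])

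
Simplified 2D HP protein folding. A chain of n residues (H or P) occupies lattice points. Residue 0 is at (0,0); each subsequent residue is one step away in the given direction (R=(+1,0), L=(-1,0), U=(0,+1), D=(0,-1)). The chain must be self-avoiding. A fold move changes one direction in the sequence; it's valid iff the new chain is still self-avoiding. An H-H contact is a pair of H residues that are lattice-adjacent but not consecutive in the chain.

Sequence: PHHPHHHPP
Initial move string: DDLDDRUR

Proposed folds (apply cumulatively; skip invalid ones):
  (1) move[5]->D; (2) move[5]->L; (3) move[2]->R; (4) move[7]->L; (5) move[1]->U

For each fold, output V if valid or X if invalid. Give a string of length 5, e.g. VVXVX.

Answer: XXVXX

Derivation:
Initial: DDLDDRUR -> [(0, 0), (0, -1), (0, -2), (-1, -2), (-1, -3), (-1, -4), (0, -4), (0, -3), (1, -3)]
Fold 1: move[5]->D => DDLDDDUR INVALID (collision), skipped
Fold 2: move[5]->L => DDLDDLUR INVALID (collision), skipped
Fold 3: move[2]->R => DDRDDRUR VALID
Fold 4: move[7]->L => DDRDDRUL INVALID (collision), skipped
Fold 5: move[1]->U => DURDDRUR INVALID (collision), skipped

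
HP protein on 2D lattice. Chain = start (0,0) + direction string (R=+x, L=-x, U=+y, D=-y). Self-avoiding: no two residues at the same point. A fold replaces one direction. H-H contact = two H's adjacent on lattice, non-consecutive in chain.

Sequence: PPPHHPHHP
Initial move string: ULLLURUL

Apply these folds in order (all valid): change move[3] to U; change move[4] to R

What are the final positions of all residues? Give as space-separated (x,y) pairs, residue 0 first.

Initial moves: ULLLURUL
Fold: move[3]->U => ULLUURUL (positions: [(0, 0), (0, 1), (-1, 1), (-2, 1), (-2, 2), (-2, 3), (-1, 3), (-1, 4), (-2, 4)])
Fold: move[4]->R => ULLURRUL (positions: [(0, 0), (0, 1), (-1, 1), (-2, 1), (-2, 2), (-1, 2), (0, 2), (0, 3), (-1, 3)])

Answer: (0,0) (0,1) (-1,1) (-2,1) (-2,2) (-1,2) (0,2) (0,3) (-1,3)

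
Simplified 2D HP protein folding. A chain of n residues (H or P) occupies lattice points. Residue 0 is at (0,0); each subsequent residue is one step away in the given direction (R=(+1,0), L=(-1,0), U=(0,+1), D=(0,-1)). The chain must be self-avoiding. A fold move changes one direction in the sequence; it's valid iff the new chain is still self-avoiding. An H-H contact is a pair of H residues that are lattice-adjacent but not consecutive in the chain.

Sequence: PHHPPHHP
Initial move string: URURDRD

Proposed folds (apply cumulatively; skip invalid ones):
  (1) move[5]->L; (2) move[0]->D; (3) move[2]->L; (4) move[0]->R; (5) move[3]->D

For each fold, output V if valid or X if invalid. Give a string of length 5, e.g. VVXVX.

Initial: URURDRD -> [(0, 0), (0, 1), (1, 1), (1, 2), (2, 2), (2, 1), (3, 1), (3, 0)]
Fold 1: move[5]->L => URURDLD INVALID (collision), skipped
Fold 2: move[0]->D => DRURDRD VALID
Fold 3: move[2]->L => DRLRDRD INVALID (collision), skipped
Fold 4: move[0]->R => RRURDRD VALID
Fold 5: move[3]->D => RRUDDRD INVALID (collision), skipped

Answer: XVXVX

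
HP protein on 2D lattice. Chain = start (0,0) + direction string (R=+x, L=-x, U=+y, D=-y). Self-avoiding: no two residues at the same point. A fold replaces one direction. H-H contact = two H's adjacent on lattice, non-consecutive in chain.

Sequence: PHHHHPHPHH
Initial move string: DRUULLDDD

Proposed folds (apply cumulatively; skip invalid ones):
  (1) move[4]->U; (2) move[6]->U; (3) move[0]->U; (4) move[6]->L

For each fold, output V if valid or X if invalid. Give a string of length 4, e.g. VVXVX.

Answer: XXVV

Derivation:
Initial: DRUULLDDD -> [(0, 0), (0, -1), (1, -1), (1, 0), (1, 1), (0, 1), (-1, 1), (-1, 0), (-1, -1), (-1, -2)]
Fold 1: move[4]->U => DRUUULDDD INVALID (collision), skipped
Fold 2: move[6]->U => DRUULLUDD INVALID (collision), skipped
Fold 3: move[0]->U => URUULLDDD VALID
Fold 4: move[6]->L => URUULLLDD VALID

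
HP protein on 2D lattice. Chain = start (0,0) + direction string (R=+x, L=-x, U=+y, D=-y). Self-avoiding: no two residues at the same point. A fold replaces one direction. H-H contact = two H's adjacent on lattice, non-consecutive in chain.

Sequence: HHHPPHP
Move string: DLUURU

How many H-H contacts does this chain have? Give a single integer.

Positions: [(0, 0), (0, -1), (-1, -1), (-1, 0), (-1, 1), (0, 1), (0, 2)]
H-H contact: residue 0 @(0,0) - residue 5 @(0, 1)

Answer: 1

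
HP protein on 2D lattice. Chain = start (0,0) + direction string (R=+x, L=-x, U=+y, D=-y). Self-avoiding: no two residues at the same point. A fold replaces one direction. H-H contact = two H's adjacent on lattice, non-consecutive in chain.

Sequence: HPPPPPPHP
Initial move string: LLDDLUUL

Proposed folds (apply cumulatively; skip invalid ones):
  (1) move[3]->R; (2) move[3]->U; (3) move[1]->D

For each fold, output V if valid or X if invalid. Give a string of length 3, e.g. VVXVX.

Initial: LLDDLUUL -> [(0, 0), (-1, 0), (-2, 0), (-2, -1), (-2, -2), (-3, -2), (-3, -1), (-3, 0), (-4, 0)]
Fold 1: move[3]->R => LLDRLUUL INVALID (collision), skipped
Fold 2: move[3]->U => LLDULUUL INVALID (collision), skipped
Fold 3: move[1]->D => LDDDLUUL VALID

Answer: XXV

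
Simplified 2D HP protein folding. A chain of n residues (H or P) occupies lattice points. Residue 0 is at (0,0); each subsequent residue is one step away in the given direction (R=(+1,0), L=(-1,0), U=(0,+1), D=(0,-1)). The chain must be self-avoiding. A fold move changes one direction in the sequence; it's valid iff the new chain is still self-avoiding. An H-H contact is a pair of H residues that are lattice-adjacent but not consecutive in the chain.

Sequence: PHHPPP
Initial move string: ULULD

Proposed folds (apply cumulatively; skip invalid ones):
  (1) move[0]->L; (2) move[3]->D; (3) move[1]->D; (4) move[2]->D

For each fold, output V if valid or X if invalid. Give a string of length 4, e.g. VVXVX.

Answer: VXXV

Derivation:
Initial: ULULD -> [(0, 0), (0, 1), (-1, 1), (-1, 2), (-2, 2), (-2, 1)]
Fold 1: move[0]->L => LLULD VALID
Fold 2: move[3]->D => LLUDD INVALID (collision), skipped
Fold 3: move[1]->D => LDULD INVALID (collision), skipped
Fold 4: move[2]->D => LLDLD VALID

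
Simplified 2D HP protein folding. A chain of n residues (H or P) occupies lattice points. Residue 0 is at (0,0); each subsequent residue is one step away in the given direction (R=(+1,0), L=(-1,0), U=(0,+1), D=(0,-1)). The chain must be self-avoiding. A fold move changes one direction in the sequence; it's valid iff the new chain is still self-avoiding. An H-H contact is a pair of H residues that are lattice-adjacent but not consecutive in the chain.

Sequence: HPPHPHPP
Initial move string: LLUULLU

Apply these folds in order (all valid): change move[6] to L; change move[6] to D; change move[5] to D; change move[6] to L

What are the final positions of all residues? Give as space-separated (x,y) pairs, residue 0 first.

Initial moves: LLUULLU
Fold: move[6]->L => LLUULLL (positions: [(0, 0), (-1, 0), (-2, 0), (-2, 1), (-2, 2), (-3, 2), (-4, 2), (-5, 2)])
Fold: move[6]->D => LLUULLD (positions: [(0, 0), (-1, 0), (-2, 0), (-2, 1), (-2, 2), (-3, 2), (-4, 2), (-4, 1)])
Fold: move[5]->D => LLUULDD (positions: [(0, 0), (-1, 0), (-2, 0), (-2, 1), (-2, 2), (-3, 2), (-3, 1), (-3, 0)])
Fold: move[6]->L => LLUULDL (positions: [(0, 0), (-1, 0), (-2, 0), (-2, 1), (-2, 2), (-3, 2), (-3, 1), (-4, 1)])

Answer: (0,0) (-1,0) (-2,0) (-2,1) (-2,2) (-3,2) (-3,1) (-4,1)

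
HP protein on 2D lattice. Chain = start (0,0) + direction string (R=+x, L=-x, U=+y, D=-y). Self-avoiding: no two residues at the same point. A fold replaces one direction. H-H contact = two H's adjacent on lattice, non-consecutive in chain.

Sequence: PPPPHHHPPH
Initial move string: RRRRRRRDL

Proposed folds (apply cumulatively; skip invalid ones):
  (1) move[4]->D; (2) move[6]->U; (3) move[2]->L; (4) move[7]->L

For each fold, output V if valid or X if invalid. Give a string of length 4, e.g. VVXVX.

Initial: RRRRRRRDL -> [(0, 0), (1, 0), (2, 0), (3, 0), (4, 0), (5, 0), (6, 0), (7, 0), (7, -1), (6, -1)]
Fold 1: move[4]->D => RRRRDRRDL VALID
Fold 2: move[6]->U => RRRRDRUDL INVALID (collision), skipped
Fold 3: move[2]->L => RRLRDRRDL INVALID (collision), skipped
Fold 4: move[7]->L => RRRRDRRLL INVALID (collision), skipped

Answer: VXXX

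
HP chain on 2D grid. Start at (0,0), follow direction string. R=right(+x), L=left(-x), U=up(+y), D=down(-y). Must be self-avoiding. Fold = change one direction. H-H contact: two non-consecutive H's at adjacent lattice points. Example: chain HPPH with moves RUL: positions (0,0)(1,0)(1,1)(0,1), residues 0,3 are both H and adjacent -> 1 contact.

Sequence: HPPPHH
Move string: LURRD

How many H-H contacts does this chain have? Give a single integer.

Positions: [(0, 0), (-1, 0), (-1, 1), (0, 1), (1, 1), (1, 0)]
H-H contact: residue 0 @(0,0) - residue 5 @(1, 0)

Answer: 1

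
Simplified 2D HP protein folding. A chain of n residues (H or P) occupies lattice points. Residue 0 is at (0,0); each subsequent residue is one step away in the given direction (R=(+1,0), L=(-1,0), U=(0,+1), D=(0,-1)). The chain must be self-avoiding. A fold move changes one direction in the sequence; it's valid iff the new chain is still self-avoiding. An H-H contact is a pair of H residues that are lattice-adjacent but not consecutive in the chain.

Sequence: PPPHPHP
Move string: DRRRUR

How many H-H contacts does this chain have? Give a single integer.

Positions: [(0, 0), (0, -1), (1, -1), (2, -1), (3, -1), (3, 0), (4, 0)]
No H-H contacts found.

Answer: 0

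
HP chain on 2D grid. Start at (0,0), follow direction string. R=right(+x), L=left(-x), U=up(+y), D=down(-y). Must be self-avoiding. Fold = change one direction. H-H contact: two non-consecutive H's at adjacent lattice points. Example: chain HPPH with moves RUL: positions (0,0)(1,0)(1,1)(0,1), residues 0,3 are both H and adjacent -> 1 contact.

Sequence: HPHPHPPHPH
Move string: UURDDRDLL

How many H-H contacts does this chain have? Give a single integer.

Answer: 1

Derivation:
Positions: [(0, 0), (0, 1), (0, 2), (1, 2), (1, 1), (1, 0), (2, 0), (2, -1), (1, -1), (0, -1)]
H-H contact: residue 0 @(0,0) - residue 9 @(0, -1)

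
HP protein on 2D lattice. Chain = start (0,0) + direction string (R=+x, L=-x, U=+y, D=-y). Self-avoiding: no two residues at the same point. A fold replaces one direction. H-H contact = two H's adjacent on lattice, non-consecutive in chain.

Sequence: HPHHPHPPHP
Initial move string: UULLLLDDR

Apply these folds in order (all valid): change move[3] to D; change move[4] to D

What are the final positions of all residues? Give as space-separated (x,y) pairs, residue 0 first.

Answer: (0,0) (0,1) (0,2) (-1,2) (-1,1) (-1,0) (-2,0) (-2,-1) (-2,-2) (-1,-2)

Derivation:
Initial moves: UULLLLDDR
Fold: move[3]->D => UULDLLDDR (positions: [(0, 0), (0, 1), (0, 2), (-1, 2), (-1, 1), (-2, 1), (-3, 1), (-3, 0), (-3, -1), (-2, -1)])
Fold: move[4]->D => UULDDLDDR (positions: [(0, 0), (0, 1), (0, 2), (-1, 2), (-1, 1), (-1, 0), (-2, 0), (-2, -1), (-2, -2), (-1, -2)])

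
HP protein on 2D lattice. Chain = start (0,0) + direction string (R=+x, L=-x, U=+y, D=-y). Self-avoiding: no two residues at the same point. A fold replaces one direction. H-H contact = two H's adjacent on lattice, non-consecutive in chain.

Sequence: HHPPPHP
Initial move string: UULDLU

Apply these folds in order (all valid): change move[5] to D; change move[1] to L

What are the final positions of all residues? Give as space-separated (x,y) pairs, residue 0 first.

Initial moves: UULDLU
Fold: move[5]->D => UULDLD (positions: [(0, 0), (0, 1), (0, 2), (-1, 2), (-1, 1), (-2, 1), (-2, 0)])
Fold: move[1]->L => ULLDLD (positions: [(0, 0), (0, 1), (-1, 1), (-2, 1), (-2, 0), (-3, 0), (-3, -1)])

Answer: (0,0) (0,1) (-1,1) (-2,1) (-2,0) (-3,0) (-3,-1)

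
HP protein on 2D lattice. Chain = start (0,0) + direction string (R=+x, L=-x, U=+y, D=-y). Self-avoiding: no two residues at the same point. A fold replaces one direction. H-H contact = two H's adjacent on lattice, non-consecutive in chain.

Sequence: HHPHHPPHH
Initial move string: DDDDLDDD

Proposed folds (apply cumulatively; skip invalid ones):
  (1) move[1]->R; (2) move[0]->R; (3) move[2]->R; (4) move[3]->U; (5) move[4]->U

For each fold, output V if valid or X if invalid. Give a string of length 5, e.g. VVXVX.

Initial: DDDDLDDD -> [(0, 0), (0, -1), (0, -2), (0, -3), (0, -4), (-1, -4), (-1, -5), (-1, -6), (-1, -7)]
Fold 1: move[1]->R => DRDDLDDD VALID
Fold 2: move[0]->R => RRDDLDDD VALID
Fold 3: move[2]->R => RRRDLDDD VALID
Fold 4: move[3]->U => RRRULDDD INVALID (collision), skipped
Fold 5: move[4]->U => RRRDUDDD INVALID (collision), skipped

Answer: VVVXX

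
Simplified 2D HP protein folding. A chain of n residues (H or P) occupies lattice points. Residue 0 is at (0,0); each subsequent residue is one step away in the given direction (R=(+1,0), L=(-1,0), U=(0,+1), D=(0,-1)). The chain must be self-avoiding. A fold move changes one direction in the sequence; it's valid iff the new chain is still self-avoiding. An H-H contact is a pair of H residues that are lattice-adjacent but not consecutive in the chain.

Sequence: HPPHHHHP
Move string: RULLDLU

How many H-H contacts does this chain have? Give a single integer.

Positions: [(0, 0), (1, 0), (1, 1), (0, 1), (-1, 1), (-1, 0), (-2, 0), (-2, 1)]
H-H contact: residue 0 @(0,0) - residue 5 @(-1, 0)
H-H contact: residue 0 @(0,0) - residue 3 @(0, 1)

Answer: 2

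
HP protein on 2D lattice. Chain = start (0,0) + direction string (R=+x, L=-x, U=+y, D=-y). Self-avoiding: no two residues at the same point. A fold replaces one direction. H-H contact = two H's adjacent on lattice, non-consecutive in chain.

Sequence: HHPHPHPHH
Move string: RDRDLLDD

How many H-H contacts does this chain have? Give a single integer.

Answer: 0

Derivation:
Positions: [(0, 0), (1, 0), (1, -1), (2, -1), (2, -2), (1, -2), (0, -2), (0, -3), (0, -4)]
No H-H contacts found.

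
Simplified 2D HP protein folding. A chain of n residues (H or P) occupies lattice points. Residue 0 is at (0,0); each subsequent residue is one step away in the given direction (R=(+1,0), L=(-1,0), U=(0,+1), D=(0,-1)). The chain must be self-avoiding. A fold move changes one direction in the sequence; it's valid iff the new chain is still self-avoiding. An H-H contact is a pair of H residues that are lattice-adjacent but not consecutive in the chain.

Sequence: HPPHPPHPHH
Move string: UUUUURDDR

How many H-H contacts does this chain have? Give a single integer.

Answer: 1

Derivation:
Positions: [(0, 0), (0, 1), (0, 2), (0, 3), (0, 4), (0, 5), (1, 5), (1, 4), (1, 3), (2, 3)]
H-H contact: residue 3 @(0,3) - residue 8 @(1, 3)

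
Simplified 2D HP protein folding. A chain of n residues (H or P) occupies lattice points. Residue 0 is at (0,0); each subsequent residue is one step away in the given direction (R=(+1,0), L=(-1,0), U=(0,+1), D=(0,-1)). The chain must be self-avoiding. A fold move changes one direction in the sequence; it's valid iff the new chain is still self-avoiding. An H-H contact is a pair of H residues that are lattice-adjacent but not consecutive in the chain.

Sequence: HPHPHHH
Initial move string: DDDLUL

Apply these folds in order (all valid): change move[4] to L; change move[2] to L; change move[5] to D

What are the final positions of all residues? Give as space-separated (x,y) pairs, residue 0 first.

Initial moves: DDDLUL
Fold: move[4]->L => DDDLLL (positions: [(0, 0), (0, -1), (0, -2), (0, -3), (-1, -3), (-2, -3), (-3, -3)])
Fold: move[2]->L => DDLLLL (positions: [(0, 0), (0, -1), (0, -2), (-1, -2), (-2, -2), (-3, -2), (-4, -2)])
Fold: move[5]->D => DDLLLD (positions: [(0, 0), (0, -1), (0, -2), (-1, -2), (-2, -2), (-3, -2), (-3, -3)])

Answer: (0,0) (0,-1) (0,-2) (-1,-2) (-2,-2) (-3,-2) (-3,-3)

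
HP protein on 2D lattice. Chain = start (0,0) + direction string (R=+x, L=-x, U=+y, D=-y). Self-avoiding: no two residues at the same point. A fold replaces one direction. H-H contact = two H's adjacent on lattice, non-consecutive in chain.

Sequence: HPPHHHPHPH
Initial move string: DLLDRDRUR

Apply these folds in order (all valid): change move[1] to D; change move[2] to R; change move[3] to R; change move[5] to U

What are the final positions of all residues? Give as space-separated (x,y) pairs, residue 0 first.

Initial moves: DLLDRDRUR
Fold: move[1]->D => DDLDRDRUR (positions: [(0, 0), (0, -1), (0, -2), (-1, -2), (-1, -3), (0, -3), (0, -4), (1, -4), (1, -3), (2, -3)])
Fold: move[2]->R => DDRDRDRUR (positions: [(0, 0), (0, -1), (0, -2), (1, -2), (1, -3), (2, -3), (2, -4), (3, -4), (3, -3), (4, -3)])
Fold: move[3]->R => DDRRRDRUR (positions: [(0, 0), (0, -1), (0, -2), (1, -2), (2, -2), (3, -2), (3, -3), (4, -3), (4, -2), (5, -2)])
Fold: move[5]->U => DDRRRURUR (positions: [(0, 0), (0, -1), (0, -2), (1, -2), (2, -2), (3, -2), (3, -1), (4, -1), (4, 0), (5, 0)])

Answer: (0,0) (0,-1) (0,-2) (1,-2) (2,-2) (3,-2) (3,-1) (4,-1) (4,0) (5,0)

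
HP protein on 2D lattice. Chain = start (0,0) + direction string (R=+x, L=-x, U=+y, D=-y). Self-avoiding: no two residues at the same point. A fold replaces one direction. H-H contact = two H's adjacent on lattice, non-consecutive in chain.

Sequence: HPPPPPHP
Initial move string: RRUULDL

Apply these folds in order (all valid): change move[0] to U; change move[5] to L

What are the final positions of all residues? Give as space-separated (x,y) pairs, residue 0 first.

Initial moves: RRUULDL
Fold: move[0]->U => URUULDL (positions: [(0, 0), (0, 1), (1, 1), (1, 2), (1, 3), (0, 3), (0, 2), (-1, 2)])
Fold: move[5]->L => URUULLL (positions: [(0, 0), (0, 1), (1, 1), (1, 2), (1, 3), (0, 3), (-1, 3), (-2, 3)])

Answer: (0,0) (0,1) (1,1) (1,2) (1,3) (0,3) (-1,3) (-2,3)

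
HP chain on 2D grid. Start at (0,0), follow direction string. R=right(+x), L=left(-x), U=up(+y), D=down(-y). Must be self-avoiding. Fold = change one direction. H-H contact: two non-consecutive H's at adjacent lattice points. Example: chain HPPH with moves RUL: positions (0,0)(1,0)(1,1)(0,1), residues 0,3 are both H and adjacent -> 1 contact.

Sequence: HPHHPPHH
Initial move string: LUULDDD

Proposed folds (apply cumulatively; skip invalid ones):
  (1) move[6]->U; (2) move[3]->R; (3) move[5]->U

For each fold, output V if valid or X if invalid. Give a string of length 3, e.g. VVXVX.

Answer: XXX

Derivation:
Initial: LUULDDD -> [(0, 0), (-1, 0), (-1, 1), (-1, 2), (-2, 2), (-2, 1), (-2, 0), (-2, -1)]
Fold 1: move[6]->U => LUULDDU INVALID (collision), skipped
Fold 2: move[3]->R => LUURDDD INVALID (collision), skipped
Fold 3: move[5]->U => LUULDUD INVALID (collision), skipped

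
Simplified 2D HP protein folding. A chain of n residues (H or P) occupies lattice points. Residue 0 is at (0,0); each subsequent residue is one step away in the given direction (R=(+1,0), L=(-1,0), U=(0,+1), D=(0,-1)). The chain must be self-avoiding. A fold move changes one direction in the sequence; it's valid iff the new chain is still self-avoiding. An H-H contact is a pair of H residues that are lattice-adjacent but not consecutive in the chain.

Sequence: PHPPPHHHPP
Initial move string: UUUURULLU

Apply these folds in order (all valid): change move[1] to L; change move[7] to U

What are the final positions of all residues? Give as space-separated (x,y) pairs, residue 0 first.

Answer: (0,0) (0,1) (-1,1) (-1,2) (-1,3) (0,3) (0,4) (-1,4) (-1,5) (-1,6)

Derivation:
Initial moves: UUUURULLU
Fold: move[1]->L => ULUURULLU (positions: [(0, 0), (0, 1), (-1, 1), (-1, 2), (-1, 3), (0, 3), (0, 4), (-1, 4), (-2, 4), (-2, 5)])
Fold: move[7]->U => ULUURULUU (positions: [(0, 0), (0, 1), (-1, 1), (-1, 2), (-1, 3), (0, 3), (0, 4), (-1, 4), (-1, 5), (-1, 6)])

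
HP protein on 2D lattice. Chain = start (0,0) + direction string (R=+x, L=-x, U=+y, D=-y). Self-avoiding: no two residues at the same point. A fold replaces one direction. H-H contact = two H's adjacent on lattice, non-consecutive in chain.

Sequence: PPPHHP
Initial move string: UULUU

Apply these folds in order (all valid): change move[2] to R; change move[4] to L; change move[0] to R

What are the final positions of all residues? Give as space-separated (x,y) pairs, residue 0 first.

Answer: (0,0) (1,0) (1,1) (2,1) (2,2) (1,2)

Derivation:
Initial moves: UULUU
Fold: move[2]->R => UURUU (positions: [(0, 0), (0, 1), (0, 2), (1, 2), (1, 3), (1, 4)])
Fold: move[4]->L => UURUL (positions: [(0, 0), (0, 1), (0, 2), (1, 2), (1, 3), (0, 3)])
Fold: move[0]->R => RURUL (positions: [(0, 0), (1, 0), (1, 1), (2, 1), (2, 2), (1, 2)])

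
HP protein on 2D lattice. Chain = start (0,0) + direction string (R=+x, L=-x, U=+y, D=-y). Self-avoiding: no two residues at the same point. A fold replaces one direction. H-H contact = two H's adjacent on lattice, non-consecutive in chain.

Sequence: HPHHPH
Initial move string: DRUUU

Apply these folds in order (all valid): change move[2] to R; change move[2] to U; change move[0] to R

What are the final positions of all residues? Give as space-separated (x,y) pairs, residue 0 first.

Answer: (0,0) (1,0) (2,0) (2,1) (2,2) (2,3)

Derivation:
Initial moves: DRUUU
Fold: move[2]->R => DRRUU (positions: [(0, 0), (0, -1), (1, -1), (2, -1), (2, 0), (2, 1)])
Fold: move[2]->U => DRUUU (positions: [(0, 0), (0, -1), (1, -1), (1, 0), (1, 1), (1, 2)])
Fold: move[0]->R => RRUUU (positions: [(0, 0), (1, 0), (2, 0), (2, 1), (2, 2), (2, 3)])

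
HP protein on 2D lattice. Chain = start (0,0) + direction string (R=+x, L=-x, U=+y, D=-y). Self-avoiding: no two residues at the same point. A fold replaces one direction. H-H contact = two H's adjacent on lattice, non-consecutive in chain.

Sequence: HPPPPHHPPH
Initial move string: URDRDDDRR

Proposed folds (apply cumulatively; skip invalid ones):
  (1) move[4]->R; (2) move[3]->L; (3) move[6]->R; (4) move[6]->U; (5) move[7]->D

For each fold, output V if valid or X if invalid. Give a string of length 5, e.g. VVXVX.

Initial: URDRDDDRR -> [(0, 0), (0, 1), (1, 1), (1, 0), (2, 0), (2, -1), (2, -2), (2, -3), (3, -3), (4, -3)]
Fold 1: move[4]->R => URDRRDDRR VALID
Fold 2: move[3]->L => URDLRDDRR INVALID (collision), skipped
Fold 3: move[6]->R => URDRRDRRR VALID
Fold 4: move[6]->U => URDRRDURR INVALID (collision), skipped
Fold 5: move[7]->D => URDRRDRDR VALID

Answer: VXVXV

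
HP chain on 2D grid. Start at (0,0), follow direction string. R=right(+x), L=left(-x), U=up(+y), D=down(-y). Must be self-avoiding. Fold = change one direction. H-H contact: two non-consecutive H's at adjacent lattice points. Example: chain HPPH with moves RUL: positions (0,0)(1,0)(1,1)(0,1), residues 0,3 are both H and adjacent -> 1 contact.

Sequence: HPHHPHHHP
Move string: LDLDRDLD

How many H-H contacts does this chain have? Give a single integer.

Answer: 1

Derivation:
Positions: [(0, 0), (-1, 0), (-1, -1), (-2, -1), (-2, -2), (-1, -2), (-1, -3), (-2, -3), (-2, -4)]
H-H contact: residue 2 @(-1,-1) - residue 5 @(-1, -2)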